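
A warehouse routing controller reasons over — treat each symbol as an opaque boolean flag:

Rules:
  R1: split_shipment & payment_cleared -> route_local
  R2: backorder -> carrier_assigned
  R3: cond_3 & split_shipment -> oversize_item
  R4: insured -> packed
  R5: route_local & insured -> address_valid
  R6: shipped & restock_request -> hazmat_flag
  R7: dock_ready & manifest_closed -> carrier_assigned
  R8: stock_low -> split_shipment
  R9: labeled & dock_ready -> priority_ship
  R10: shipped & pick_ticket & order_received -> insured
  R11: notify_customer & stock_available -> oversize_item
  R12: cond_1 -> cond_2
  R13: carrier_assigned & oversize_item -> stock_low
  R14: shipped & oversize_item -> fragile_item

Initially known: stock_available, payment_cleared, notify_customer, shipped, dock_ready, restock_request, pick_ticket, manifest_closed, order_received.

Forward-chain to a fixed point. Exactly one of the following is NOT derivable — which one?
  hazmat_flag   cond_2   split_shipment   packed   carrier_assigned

Round 1: R6 [shipped & restock_request -> hazmat_flag]; R7 [dock_ready & manifest_closed -> carrier_assigned]; R10 [shipped & pick_ticket & order_received -> insured]; R11 [notify_customer & stock_available -> oversize_item]. New: hazmat_flag, carrier_assigned, insured, oversize_item.
Round 2: R4 [insured -> packed]; R13 [carrier_assigned & oversize_item -> stock_low]; R14 [shipped & oversize_item -> fragile_item]. New: packed, stock_low, fragile_item.
Round 3: R8 [stock_low -> split_shipment]. New: split_shipment.
Round 4: R1 [split_shipment & payment_cleared -> route_local]. New: route_local.
Round 5: R5 [route_local & insured -> address_valid]. New: address_valid.
Derived: hazmat_flag (round 1), packed (round 2), carrier_assigned (round 1), split_shipment (round 3). cond_2 never appears in any round.

cond_2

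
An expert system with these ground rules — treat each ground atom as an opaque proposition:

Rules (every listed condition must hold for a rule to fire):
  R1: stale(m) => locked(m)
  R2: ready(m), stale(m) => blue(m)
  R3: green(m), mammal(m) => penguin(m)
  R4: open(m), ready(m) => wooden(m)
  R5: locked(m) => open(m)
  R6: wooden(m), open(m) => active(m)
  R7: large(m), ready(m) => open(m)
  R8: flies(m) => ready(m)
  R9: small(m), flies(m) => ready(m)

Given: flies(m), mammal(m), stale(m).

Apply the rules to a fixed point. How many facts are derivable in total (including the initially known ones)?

9

[1] R1 [stale(m) => locked(m)]; R8 [flies(m) => ready(m)]. ⇒ new: locked(m), ready(m).
[2] R2 [ready(m), stale(m) => blue(m)]; R5 [locked(m) => open(m)]. ⇒ new: blue(m), open(m).
[3] R4 [open(m), ready(m) => wooden(m)]. ⇒ new: wooden(m).
[4] R6 [wooden(m), open(m) => active(m)]. ⇒ new: active(m).
Closure: {active(m), blue(m), flies(m), locked(m), mammal(m), open(m), ready(m), stale(m), wooden(m)} — 9 facts.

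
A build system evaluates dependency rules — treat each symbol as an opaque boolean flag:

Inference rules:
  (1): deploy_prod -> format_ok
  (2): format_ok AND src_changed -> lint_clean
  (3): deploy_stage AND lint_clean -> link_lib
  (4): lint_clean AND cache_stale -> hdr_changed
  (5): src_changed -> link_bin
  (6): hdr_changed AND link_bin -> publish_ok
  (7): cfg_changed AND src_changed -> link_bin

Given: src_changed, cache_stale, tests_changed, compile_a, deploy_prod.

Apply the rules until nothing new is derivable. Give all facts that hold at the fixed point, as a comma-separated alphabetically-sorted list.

cache_stale, compile_a, deploy_prod, format_ok, hdr_changed, link_bin, lint_clean, publish_ok, src_changed, tests_changed

Round 1 fires (1), (5), giving format_ok, link_bin.
Round 2 fires (2), giving lint_clean.
Round 3 fires (4), giving hdr_changed.
Round 4 fires (6), giving publish_ok.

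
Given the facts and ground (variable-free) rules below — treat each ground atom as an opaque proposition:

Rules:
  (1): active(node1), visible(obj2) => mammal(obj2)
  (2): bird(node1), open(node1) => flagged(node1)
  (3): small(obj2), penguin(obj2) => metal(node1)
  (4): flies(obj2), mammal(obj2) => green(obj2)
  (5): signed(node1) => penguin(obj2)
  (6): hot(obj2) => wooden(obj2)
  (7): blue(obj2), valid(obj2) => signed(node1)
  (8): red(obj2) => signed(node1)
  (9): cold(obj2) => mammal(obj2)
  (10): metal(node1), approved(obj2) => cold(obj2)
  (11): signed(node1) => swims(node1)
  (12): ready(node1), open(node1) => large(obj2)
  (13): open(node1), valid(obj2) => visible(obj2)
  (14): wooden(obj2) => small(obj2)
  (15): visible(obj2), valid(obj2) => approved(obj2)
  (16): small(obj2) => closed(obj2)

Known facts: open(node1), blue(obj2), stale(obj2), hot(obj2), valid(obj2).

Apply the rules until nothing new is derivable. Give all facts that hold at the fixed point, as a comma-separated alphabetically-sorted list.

approved(obj2), blue(obj2), closed(obj2), cold(obj2), hot(obj2), mammal(obj2), metal(node1), open(node1), penguin(obj2), signed(node1), small(obj2), stale(obj2), swims(node1), valid(obj2), visible(obj2), wooden(obj2)

[1] (6) [hot(obj2) => wooden(obj2)]; (7) [blue(obj2), valid(obj2) => signed(node1)]; (13) [open(node1), valid(obj2) => visible(obj2)]. ⇒ new: wooden(obj2), signed(node1), visible(obj2).
[2] (5) [signed(node1) => penguin(obj2)]; (11) [signed(node1) => swims(node1)]; (14) [wooden(obj2) => small(obj2)]; (15) [visible(obj2), valid(obj2) => approved(obj2)]. ⇒ new: penguin(obj2), swims(node1), small(obj2), approved(obj2).
[3] (3) [small(obj2), penguin(obj2) => metal(node1)]; (16) [small(obj2) => closed(obj2)]. ⇒ new: metal(node1), closed(obj2).
[4] (10) [metal(node1), approved(obj2) => cold(obj2)]. ⇒ new: cold(obj2).
[5] (9) [cold(obj2) => mammal(obj2)]. ⇒ new: mammal(obj2).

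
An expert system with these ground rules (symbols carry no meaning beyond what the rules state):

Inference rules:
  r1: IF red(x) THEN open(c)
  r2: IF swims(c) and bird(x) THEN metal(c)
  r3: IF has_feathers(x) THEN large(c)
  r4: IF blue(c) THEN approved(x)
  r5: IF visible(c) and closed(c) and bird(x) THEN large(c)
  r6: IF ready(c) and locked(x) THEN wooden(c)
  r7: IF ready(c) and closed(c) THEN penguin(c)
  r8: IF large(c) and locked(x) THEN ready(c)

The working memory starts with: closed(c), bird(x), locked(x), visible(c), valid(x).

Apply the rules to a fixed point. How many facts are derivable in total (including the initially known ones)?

9

Round 1 fires r5, giving large(c).
Round 2 fires r8, giving ready(c).
Round 3 fires r6, r7, giving wooden(c), penguin(c).
Closure: {bird(x), closed(c), large(c), locked(x), penguin(c), ready(c), valid(x), visible(c), wooden(c)} — 9 facts.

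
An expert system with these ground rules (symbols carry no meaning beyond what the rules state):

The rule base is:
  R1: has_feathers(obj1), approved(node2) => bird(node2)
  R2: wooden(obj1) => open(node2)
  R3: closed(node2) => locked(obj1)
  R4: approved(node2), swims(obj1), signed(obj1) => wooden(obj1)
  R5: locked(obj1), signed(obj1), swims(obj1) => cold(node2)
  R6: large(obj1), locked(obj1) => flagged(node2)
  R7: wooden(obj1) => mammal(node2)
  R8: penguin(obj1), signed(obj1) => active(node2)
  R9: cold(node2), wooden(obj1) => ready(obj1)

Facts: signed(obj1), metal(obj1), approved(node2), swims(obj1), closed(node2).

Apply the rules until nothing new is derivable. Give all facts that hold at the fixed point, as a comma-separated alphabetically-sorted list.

approved(node2), closed(node2), cold(node2), locked(obj1), mammal(node2), metal(obj1), open(node2), ready(obj1), signed(obj1), swims(obj1), wooden(obj1)

Round 1 fires R3, R4, giving locked(obj1), wooden(obj1).
Round 2 fires R2, R5, R7, giving open(node2), cold(node2), mammal(node2).
Round 3 fires R9, giving ready(obj1).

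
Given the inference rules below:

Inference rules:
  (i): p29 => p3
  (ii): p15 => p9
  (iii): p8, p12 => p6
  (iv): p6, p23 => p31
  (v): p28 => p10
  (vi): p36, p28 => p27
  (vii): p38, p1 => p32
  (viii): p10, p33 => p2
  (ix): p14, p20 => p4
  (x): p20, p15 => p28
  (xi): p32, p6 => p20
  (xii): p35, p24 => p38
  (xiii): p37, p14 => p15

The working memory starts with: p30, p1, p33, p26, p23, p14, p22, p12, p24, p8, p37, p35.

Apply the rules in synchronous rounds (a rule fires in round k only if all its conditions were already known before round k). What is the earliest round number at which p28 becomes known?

4

Round 1: (iii) [p8, p12 => p6]; (xii) [p35, p24 => p38]; (xiii) [p37, p14 => p15]. New: p6, p38, p15.
Round 2: (ii) [p15 => p9]; (iv) [p6, p23 => p31]; (vii) [p38, p1 => p32]. New: p9, p31, p32.
Round 3: (xi) [p32, p6 => p20]. New: p20.
Round 4: (ix) [p14, p20 => p4]; (x) [p20, p15 => p28]. New: p4, p28.
p28 first appears in round 4.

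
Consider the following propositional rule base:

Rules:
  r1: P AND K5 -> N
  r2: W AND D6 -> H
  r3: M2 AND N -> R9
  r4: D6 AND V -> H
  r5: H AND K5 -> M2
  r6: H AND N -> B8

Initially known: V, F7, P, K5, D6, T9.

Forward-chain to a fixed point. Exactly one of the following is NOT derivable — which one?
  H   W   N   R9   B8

W

Round 1 fires r1, r4, giving N, H.
Round 2 fires r5, r6, giving M2, B8.
Round 3 fires r3, giving R9.
Derived: N (round 1), H (round 1), B8 (round 2), R9 (round 3). W never appears in any round.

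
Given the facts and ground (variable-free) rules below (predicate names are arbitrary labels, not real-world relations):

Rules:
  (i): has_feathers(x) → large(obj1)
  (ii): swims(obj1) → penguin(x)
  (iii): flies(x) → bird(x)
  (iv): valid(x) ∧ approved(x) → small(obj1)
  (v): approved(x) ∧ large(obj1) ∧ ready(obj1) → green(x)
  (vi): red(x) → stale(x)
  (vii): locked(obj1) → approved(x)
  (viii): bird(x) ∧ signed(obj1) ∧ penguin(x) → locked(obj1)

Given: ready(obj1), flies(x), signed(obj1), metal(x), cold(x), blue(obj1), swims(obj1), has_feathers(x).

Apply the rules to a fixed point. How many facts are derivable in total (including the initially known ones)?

14

Round 1 — (i), (ii), (iii), derive large(obj1), penguin(x), bird(x).
Round 2 — (viii), derive locked(obj1).
Round 3 — (vii), derive approved(x).
Round 4 — (v), derive green(x).
Closure: {approved(x), bird(x), blue(obj1), cold(x), flies(x), green(x), has_feathers(x), large(obj1), locked(obj1), metal(x), penguin(x), ready(obj1), signed(obj1), swims(obj1)} — 14 facts.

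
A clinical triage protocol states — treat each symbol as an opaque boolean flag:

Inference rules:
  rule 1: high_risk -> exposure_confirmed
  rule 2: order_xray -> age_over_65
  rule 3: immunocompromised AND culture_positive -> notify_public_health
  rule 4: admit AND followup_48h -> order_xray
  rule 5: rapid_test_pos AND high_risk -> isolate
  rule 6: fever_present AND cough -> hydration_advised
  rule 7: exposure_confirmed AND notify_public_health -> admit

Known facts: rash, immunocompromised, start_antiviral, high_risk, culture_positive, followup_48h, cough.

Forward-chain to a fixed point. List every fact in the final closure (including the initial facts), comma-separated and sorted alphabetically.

admit, age_over_65, cough, culture_positive, exposure_confirmed, followup_48h, high_risk, immunocompromised, notify_public_health, order_xray, rash, start_antiviral

Round 1 fires rule 1, rule 3, giving exposure_confirmed, notify_public_health.
Round 2 fires rule 7, giving admit.
Round 3 fires rule 4, giving order_xray.
Round 4 fires rule 2, giving age_over_65.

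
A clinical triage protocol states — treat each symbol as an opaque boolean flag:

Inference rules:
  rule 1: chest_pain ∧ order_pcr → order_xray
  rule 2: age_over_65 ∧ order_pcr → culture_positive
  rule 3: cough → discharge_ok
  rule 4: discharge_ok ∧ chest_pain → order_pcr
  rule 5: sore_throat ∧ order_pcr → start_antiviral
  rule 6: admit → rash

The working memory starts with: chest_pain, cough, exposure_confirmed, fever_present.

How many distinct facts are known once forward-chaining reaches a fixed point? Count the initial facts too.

7

[1] rule 3 [cough → discharge_ok]. ⇒ new: discharge_ok.
[2] rule 4 [discharge_ok ∧ chest_pain → order_pcr]. ⇒ new: order_pcr.
[3] rule 1 [chest_pain ∧ order_pcr → order_xray]. ⇒ new: order_xray.
Closure: {chest_pain, cough, discharge_ok, exposure_confirmed, fever_present, order_pcr, order_xray} — 7 facts.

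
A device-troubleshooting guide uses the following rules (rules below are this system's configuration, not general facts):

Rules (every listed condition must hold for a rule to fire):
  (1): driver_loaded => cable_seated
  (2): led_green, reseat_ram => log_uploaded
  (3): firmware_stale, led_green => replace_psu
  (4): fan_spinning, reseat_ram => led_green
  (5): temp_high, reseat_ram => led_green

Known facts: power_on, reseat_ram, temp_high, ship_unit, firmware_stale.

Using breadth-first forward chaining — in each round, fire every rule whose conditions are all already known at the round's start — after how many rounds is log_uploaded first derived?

2

Round 1 fires (5), giving led_green.
Round 2 fires (2), (3), giving log_uploaded, replace_psu.
log_uploaded first appears in round 2.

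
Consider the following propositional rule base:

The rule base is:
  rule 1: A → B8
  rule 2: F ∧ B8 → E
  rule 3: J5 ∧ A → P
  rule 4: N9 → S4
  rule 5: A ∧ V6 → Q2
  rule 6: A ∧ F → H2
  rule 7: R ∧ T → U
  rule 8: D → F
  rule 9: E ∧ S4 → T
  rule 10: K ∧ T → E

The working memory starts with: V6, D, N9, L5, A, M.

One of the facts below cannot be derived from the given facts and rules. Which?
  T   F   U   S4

U

[1] rule 1 [A → B8]; rule 4 [N9 → S4]; rule 5 [A ∧ V6 → Q2]; rule 8 [D → F]. ⇒ new: B8, S4, Q2, F.
[2] rule 2 [F ∧ B8 → E]; rule 6 [A ∧ F → H2]. ⇒ new: E, H2.
[3] rule 9 [E ∧ S4 → T]. ⇒ new: T.
Derived: T (round 3), F (round 1), S4 (round 1). U never appears in any round.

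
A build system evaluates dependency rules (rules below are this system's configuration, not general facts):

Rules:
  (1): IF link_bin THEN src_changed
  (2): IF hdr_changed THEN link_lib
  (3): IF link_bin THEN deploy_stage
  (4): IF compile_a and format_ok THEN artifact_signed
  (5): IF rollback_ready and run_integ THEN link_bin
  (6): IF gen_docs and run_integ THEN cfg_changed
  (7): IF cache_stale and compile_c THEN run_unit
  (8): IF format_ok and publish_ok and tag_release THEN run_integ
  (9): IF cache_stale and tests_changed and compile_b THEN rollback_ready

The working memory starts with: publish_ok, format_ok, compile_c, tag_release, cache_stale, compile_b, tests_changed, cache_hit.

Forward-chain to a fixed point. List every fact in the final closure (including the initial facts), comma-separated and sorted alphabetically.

cache_hit, cache_stale, compile_b, compile_c, deploy_stage, format_ok, link_bin, publish_ok, rollback_ready, run_integ, run_unit, src_changed, tag_release, tests_changed

Round 1: (7) [IF cache_stale and compile_c THEN run_unit]; (8) [IF format_ok and publish_ok and tag_release THEN run_integ]; (9) [IF cache_stale and tests_changed and compile_b THEN rollback_ready]. Adds run_unit, run_integ, rollback_ready.
Round 2: (5) [IF rollback_ready and run_integ THEN link_bin]. Adds link_bin.
Round 3: (1) [IF link_bin THEN src_changed]; (3) [IF link_bin THEN deploy_stage]. Adds src_changed, deploy_stage.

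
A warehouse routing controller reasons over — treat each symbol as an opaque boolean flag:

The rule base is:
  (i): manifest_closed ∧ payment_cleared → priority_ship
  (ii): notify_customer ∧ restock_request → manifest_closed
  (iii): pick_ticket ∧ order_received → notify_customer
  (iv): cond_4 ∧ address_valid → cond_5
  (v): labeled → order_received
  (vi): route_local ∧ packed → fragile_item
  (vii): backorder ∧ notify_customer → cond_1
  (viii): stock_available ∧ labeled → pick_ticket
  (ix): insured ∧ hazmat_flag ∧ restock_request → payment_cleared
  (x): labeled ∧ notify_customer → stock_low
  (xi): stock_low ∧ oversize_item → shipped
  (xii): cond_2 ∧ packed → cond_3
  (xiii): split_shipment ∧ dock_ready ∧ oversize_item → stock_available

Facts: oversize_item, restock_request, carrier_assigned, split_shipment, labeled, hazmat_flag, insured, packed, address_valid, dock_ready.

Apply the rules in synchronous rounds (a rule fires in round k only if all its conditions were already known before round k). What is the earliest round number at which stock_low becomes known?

Round 1: (v) [labeled → order_received]; (ix) [insured ∧ hazmat_flag ∧ restock_request → payment_cleared]; (xiii) [split_shipment ∧ dock_ready ∧ oversize_item → stock_available]. New: order_received, payment_cleared, stock_available.
Round 2: (viii) [stock_available ∧ labeled → pick_ticket]. New: pick_ticket.
Round 3: (iii) [pick_ticket ∧ order_received → notify_customer]. New: notify_customer.
Round 4: (ii) [notify_customer ∧ restock_request → manifest_closed]; (x) [labeled ∧ notify_customer → stock_low]. New: manifest_closed, stock_low.
stock_low first appears in round 4.

4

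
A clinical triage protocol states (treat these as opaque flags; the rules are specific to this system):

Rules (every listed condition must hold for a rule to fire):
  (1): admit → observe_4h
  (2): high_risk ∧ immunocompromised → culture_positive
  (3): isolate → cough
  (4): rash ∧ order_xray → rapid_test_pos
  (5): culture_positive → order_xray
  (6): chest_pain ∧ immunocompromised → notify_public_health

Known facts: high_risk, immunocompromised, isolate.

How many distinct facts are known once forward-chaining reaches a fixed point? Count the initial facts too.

Round 1: (2) [high_risk ∧ immunocompromised → culture_positive]; (3) [isolate → cough]. New: culture_positive, cough.
Round 2: (5) [culture_positive → order_xray]. New: order_xray.
Closure: {cough, culture_positive, high_risk, immunocompromised, isolate, order_xray} — 6 facts.

6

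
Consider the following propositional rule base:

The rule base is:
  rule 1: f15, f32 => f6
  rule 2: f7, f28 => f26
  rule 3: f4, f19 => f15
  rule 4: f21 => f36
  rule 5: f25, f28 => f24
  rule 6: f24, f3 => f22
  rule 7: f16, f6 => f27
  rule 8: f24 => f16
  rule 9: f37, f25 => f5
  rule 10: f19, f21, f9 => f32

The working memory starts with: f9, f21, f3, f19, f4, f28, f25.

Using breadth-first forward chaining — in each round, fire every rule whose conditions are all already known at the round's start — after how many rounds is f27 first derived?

[1] rule 3 [f4, f19 => f15]; rule 4 [f21 => f36]; rule 5 [f25, f28 => f24]; rule 10 [f19, f21, f9 => f32]. ⇒ new: f15, f36, f24, f32.
[2] rule 1 [f15, f32 => f6]; rule 6 [f24, f3 => f22]; rule 8 [f24 => f16]. ⇒ new: f6, f22, f16.
[3] rule 7 [f16, f6 => f27]. ⇒ new: f27.
f27 first appears in round 3.

3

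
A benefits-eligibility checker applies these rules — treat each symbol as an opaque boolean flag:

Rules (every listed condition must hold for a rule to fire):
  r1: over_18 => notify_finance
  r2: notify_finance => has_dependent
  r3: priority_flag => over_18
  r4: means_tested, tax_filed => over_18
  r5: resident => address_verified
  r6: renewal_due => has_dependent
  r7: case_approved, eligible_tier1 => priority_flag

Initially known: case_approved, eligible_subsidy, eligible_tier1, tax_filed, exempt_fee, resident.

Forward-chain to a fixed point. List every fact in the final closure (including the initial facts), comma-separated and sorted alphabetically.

Round 1 fires r5, r7, giving address_verified, priority_flag.
Round 2 fires r3, giving over_18.
Round 3 fires r1, giving notify_finance.
Round 4 fires r2, giving has_dependent.

address_verified, case_approved, eligible_subsidy, eligible_tier1, exempt_fee, has_dependent, notify_finance, over_18, priority_flag, resident, tax_filed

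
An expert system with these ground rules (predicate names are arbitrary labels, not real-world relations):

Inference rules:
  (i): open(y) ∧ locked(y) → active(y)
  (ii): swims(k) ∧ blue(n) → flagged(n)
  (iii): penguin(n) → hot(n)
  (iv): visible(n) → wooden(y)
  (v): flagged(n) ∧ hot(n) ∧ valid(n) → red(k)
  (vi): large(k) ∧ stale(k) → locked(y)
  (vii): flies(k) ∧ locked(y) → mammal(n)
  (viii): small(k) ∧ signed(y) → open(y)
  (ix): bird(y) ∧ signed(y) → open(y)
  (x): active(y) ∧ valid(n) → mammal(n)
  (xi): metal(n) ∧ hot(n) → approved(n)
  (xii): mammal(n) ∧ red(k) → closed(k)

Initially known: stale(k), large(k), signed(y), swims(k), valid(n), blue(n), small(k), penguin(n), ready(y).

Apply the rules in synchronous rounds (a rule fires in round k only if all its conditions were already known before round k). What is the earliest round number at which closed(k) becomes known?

4

Round 1: (ii) [swims(k) ∧ blue(n) → flagged(n)]; (iii) [penguin(n) → hot(n)]; (vi) [large(k) ∧ stale(k) → locked(y)]; (viii) [small(k) ∧ signed(y) → open(y)]. Adds flagged(n), hot(n), locked(y), open(y).
Round 2: (i) [open(y) ∧ locked(y) → active(y)]; (v) [flagged(n) ∧ hot(n) ∧ valid(n) → red(k)]. Adds active(y), red(k).
Round 3: (x) [active(y) ∧ valid(n) → mammal(n)]. Adds mammal(n).
Round 4: (xii) [mammal(n) ∧ red(k) → closed(k)]. Adds closed(k).
closed(k) first appears in round 4.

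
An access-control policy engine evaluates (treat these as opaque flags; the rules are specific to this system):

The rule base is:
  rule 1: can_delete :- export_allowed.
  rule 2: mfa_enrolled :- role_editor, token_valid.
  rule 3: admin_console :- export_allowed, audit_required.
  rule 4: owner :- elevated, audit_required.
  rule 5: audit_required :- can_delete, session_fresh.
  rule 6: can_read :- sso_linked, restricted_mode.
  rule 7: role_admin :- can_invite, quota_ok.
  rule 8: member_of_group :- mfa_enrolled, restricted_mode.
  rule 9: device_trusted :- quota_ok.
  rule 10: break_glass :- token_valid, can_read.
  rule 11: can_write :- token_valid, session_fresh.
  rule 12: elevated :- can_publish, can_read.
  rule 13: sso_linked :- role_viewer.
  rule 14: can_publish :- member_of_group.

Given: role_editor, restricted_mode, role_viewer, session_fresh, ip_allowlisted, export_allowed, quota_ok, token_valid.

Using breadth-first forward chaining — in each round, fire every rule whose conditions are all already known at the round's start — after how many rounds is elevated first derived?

Round 1 fires rule 1, rule 2, rule 9, rule 11, rule 13, giving can_delete, mfa_enrolled, device_trusted, can_write, sso_linked.
Round 2 fires rule 5, rule 6, rule 8, giving audit_required, can_read, member_of_group.
Round 3 fires rule 3, rule 10, rule 14, giving admin_console, break_glass, can_publish.
Round 4 fires rule 12, giving elevated.
elevated first appears in round 4.

4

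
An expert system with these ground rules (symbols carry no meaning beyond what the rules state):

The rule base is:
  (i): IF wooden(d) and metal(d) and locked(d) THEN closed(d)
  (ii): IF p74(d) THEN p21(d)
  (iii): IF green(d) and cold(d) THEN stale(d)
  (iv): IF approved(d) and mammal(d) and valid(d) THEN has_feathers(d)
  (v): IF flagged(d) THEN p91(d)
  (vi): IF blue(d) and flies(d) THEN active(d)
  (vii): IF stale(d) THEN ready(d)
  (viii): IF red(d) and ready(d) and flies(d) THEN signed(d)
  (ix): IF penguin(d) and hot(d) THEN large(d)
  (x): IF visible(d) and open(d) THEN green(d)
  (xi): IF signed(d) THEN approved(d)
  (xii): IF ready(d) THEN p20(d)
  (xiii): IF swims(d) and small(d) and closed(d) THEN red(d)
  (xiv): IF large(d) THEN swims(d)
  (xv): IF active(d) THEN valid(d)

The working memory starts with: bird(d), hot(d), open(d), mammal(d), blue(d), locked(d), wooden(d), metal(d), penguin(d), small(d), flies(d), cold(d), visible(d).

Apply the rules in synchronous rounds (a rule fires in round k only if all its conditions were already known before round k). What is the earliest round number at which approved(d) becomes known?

5

Round 1: (i) [IF wooden(d) and metal(d) and locked(d) THEN closed(d)]; (vi) [IF blue(d) and flies(d) THEN active(d)]; (ix) [IF penguin(d) and hot(d) THEN large(d)]; (x) [IF visible(d) and open(d) THEN green(d)]. Adds closed(d), active(d), large(d), green(d).
Round 2: (iii) [IF green(d) and cold(d) THEN stale(d)]; (xiv) [IF large(d) THEN swims(d)]; (xv) [IF active(d) THEN valid(d)]. Adds stale(d), swims(d), valid(d).
Round 3: (vii) [IF stale(d) THEN ready(d)]; (xiii) [IF swims(d) and small(d) and closed(d) THEN red(d)]. Adds ready(d), red(d).
Round 4: (viii) [IF red(d) and ready(d) and flies(d) THEN signed(d)]; (xii) [IF ready(d) THEN p20(d)]. Adds signed(d), p20(d).
Round 5: (xi) [IF signed(d) THEN approved(d)]. Adds approved(d).
approved(d) first appears in round 5.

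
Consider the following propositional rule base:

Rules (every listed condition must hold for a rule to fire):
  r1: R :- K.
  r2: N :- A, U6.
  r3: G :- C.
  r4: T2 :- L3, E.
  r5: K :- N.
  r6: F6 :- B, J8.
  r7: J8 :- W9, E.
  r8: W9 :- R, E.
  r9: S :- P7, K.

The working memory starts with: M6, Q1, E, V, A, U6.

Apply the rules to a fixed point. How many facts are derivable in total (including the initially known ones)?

Round 1: r2 [N :- A, U6.]. Adds N.
Round 2: r5 [K :- N.]. Adds K.
Round 3: r1 [R :- K.]. Adds R.
Round 4: r8 [W9 :- R, E.]. Adds W9.
Round 5: r7 [J8 :- W9, E.]. Adds J8.
Closure: {A, E, J8, K, M6, N, Q1, R, U6, V, W9} — 11 facts.

11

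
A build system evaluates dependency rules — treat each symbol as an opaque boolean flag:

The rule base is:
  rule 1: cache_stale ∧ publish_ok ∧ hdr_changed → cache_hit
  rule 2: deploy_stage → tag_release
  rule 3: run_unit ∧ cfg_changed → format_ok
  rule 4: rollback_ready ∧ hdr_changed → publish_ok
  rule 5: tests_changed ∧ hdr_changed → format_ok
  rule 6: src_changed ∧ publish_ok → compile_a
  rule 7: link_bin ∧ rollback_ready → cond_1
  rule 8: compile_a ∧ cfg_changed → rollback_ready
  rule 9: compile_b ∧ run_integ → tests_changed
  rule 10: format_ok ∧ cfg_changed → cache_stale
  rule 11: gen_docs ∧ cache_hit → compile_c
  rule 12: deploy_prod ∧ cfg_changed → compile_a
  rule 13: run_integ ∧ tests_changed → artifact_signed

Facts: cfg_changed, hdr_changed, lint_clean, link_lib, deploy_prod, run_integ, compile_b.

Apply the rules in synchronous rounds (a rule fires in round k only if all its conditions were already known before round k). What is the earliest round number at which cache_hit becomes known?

Round 1: rule 9 [compile_b ∧ run_integ → tests_changed]; rule 12 [deploy_prod ∧ cfg_changed → compile_a]. Adds tests_changed, compile_a.
Round 2: rule 5 [tests_changed ∧ hdr_changed → format_ok]; rule 8 [compile_a ∧ cfg_changed → rollback_ready]; rule 13 [run_integ ∧ tests_changed → artifact_signed]. Adds format_ok, rollback_ready, artifact_signed.
Round 3: rule 4 [rollback_ready ∧ hdr_changed → publish_ok]; rule 10 [format_ok ∧ cfg_changed → cache_stale]. Adds publish_ok, cache_stale.
Round 4: rule 1 [cache_stale ∧ publish_ok ∧ hdr_changed → cache_hit]. Adds cache_hit.
cache_hit first appears in round 4.

4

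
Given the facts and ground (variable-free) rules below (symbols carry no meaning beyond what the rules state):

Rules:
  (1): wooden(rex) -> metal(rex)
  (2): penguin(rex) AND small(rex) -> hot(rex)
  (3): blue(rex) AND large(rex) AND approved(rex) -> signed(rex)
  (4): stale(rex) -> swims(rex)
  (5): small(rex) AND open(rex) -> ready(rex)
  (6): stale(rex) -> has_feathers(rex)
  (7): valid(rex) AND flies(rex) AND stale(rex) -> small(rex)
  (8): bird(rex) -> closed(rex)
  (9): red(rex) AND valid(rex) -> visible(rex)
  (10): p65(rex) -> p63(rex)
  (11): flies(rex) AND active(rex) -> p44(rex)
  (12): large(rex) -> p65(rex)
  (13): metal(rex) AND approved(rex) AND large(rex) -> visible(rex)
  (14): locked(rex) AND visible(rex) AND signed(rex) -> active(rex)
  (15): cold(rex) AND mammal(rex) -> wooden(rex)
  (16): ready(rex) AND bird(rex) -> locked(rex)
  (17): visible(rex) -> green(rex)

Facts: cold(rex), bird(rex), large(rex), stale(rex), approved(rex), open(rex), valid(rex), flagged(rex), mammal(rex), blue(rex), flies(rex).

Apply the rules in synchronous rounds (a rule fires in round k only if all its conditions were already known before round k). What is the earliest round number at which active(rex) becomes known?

[1] (3) [blue(rex) AND large(rex) AND approved(rex) -> signed(rex)]; (4) [stale(rex) -> swims(rex)]; (6) [stale(rex) -> has_feathers(rex)]; (7) [valid(rex) AND flies(rex) AND stale(rex) -> small(rex)]; (8) [bird(rex) -> closed(rex)]; (12) [large(rex) -> p65(rex)]; (15) [cold(rex) AND mammal(rex) -> wooden(rex)]. ⇒ new: signed(rex), swims(rex), has_feathers(rex), small(rex), closed(rex), p65(rex), wooden(rex).
[2] (1) [wooden(rex) -> metal(rex)]; (5) [small(rex) AND open(rex) -> ready(rex)]; (10) [p65(rex) -> p63(rex)]. ⇒ new: metal(rex), ready(rex), p63(rex).
[3] (13) [metal(rex) AND approved(rex) AND large(rex) -> visible(rex)]; (16) [ready(rex) AND bird(rex) -> locked(rex)]. ⇒ new: visible(rex), locked(rex).
[4] (14) [locked(rex) AND visible(rex) AND signed(rex) -> active(rex)]; (17) [visible(rex) -> green(rex)]. ⇒ new: active(rex), green(rex).
active(rex) first appears in round 4.

4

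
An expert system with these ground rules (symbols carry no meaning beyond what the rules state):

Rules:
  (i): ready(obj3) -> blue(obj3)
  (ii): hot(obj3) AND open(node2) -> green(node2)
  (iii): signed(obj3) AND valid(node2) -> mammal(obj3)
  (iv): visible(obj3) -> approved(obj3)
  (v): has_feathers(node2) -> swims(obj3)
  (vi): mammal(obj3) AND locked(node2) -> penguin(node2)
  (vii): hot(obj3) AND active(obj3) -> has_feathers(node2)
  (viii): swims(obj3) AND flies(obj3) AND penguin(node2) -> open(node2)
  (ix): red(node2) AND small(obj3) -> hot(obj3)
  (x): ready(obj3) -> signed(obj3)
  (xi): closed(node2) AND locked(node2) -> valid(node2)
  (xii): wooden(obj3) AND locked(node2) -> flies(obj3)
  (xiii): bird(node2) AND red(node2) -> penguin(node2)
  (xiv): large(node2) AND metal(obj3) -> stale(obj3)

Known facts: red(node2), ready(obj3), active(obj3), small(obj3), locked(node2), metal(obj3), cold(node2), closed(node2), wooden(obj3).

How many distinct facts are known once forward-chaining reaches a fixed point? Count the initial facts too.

20

Round 1: (i) [ready(obj3) -> blue(obj3)]; (ix) [red(node2) AND small(obj3) -> hot(obj3)]; (x) [ready(obj3) -> signed(obj3)]; (xi) [closed(node2) AND locked(node2) -> valid(node2)]; (xii) [wooden(obj3) AND locked(node2) -> flies(obj3)]. Adds blue(obj3), hot(obj3), signed(obj3), valid(node2), flies(obj3).
Round 2: (iii) [signed(obj3) AND valid(node2) -> mammal(obj3)]; (vii) [hot(obj3) AND active(obj3) -> has_feathers(node2)]. Adds mammal(obj3), has_feathers(node2).
Round 3: (v) [has_feathers(node2) -> swims(obj3)]; (vi) [mammal(obj3) AND locked(node2) -> penguin(node2)]. Adds swims(obj3), penguin(node2).
Round 4: (viii) [swims(obj3) AND flies(obj3) AND penguin(node2) -> open(node2)]. Adds open(node2).
Round 5: (ii) [hot(obj3) AND open(node2) -> green(node2)]. Adds green(node2).
Closure: {active(obj3), blue(obj3), closed(node2), cold(node2), flies(obj3), green(node2), has_feathers(node2), hot(obj3), locked(node2), mammal(obj3), metal(obj3), open(node2), penguin(node2), ready(obj3), red(node2), signed(obj3), small(obj3), swims(obj3), valid(node2), wooden(obj3)} — 20 facts.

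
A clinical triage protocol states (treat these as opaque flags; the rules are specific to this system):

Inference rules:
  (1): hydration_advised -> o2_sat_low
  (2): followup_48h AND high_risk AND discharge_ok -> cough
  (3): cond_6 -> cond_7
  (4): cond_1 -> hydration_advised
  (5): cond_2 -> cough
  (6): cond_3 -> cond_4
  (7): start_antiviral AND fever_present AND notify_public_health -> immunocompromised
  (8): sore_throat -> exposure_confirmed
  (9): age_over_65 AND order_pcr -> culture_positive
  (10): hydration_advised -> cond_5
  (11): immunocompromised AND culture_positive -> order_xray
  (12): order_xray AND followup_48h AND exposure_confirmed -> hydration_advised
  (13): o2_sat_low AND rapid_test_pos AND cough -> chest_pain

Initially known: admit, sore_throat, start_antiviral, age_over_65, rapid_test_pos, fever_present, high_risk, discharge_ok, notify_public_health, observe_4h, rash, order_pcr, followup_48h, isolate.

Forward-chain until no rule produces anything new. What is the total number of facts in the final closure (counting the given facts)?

23

Round 1 fires (2), (7), (8), (9), giving cough, immunocompromised, exposure_confirmed, culture_positive.
Round 2 fires (11), giving order_xray.
Round 3 fires (12), giving hydration_advised.
Round 4 fires (1), (10), giving o2_sat_low, cond_5.
Round 5 fires (13), giving chest_pain.
Closure: {admit, age_over_65, chest_pain, cond_5, cough, culture_positive, discharge_ok, exposure_confirmed, fever_present, followup_48h, high_risk, hydration_advised, immunocompromised, isolate, notify_public_health, o2_sat_low, observe_4h, order_pcr, order_xray, rapid_test_pos, rash, sore_throat, start_antiviral} — 23 facts.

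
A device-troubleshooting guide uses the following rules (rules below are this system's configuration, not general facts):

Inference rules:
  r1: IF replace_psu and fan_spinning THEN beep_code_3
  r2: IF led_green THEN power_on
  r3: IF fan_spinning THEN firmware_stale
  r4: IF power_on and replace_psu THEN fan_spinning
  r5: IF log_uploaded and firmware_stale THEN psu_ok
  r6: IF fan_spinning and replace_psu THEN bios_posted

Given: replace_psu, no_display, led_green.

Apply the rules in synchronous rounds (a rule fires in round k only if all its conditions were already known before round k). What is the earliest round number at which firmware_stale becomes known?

3

Round 1 fires r2, giving power_on.
Round 2 fires r4, giving fan_spinning.
Round 3 fires r1, r3, r6, giving beep_code_3, firmware_stale, bios_posted.
firmware_stale first appears in round 3.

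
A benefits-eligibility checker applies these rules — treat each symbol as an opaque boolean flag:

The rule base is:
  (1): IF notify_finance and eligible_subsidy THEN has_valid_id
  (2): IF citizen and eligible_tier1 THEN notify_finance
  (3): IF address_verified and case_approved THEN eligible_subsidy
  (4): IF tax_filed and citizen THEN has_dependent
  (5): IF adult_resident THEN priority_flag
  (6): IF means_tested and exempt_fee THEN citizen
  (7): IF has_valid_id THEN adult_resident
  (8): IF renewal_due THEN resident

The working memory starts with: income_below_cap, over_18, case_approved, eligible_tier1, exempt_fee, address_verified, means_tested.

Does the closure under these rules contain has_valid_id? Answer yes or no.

Round 1 fires (3), (6), giving eligible_subsidy, citizen.
Round 2 fires (2), giving notify_finance.
Round 3 fires (1), giving has_valid_id.
Round 4 fires (7), giving adult_resident.
Round 5 fires (5), giving priority_flag.
has_valid_id appears in round 3, so it is derivable.

yes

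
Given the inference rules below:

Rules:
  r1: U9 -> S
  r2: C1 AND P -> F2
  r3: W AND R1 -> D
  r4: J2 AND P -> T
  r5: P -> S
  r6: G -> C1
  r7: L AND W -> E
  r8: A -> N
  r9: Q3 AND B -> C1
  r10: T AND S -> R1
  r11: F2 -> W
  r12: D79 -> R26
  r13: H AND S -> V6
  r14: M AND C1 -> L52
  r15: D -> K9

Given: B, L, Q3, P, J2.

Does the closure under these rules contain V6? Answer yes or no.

Round 1: r4 [J2 AND P -> T]; r5 [P -> S]; r9 [Q3 AND B -> C1]. Adds T, S, C1.
Round 2: r2 [C1 AND P -> F2]; r10 [T AND S -> R1]. Adds F2, R1.
Round 3: r11 [F2 -> W]. Adds W.
Round 4: r3 [W AND R1 -> D]; r7 [L AND W -> E]. Adds D, E.
Round 5: r15 [D -> K9]. Adds K9.
Fixed point reached. V6 is concluded only by r13; r13 needs H (never derived).

no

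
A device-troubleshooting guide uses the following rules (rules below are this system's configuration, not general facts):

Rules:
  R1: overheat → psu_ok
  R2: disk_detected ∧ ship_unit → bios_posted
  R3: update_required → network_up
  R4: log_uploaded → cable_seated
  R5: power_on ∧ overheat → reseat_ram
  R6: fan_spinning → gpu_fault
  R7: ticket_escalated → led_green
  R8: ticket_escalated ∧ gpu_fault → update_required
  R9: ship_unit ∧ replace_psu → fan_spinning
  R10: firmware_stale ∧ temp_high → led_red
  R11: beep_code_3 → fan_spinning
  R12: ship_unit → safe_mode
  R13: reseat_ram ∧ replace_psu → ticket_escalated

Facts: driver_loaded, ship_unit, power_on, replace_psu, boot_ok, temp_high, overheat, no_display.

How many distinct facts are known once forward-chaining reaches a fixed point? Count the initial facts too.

17

Round 1 — R1, R5, R9, R12, derive psu_ok, reseat_ram, fan_spinning, safe_mode.
Round 2 — R6, R13, derive gpu_fault, ticket_escalated.
Round 3 — R7, R8, derive led_green, update_required.
Round 4 — R3, derive network_up.
Closure: {boot_ok, driver_loaded, fan_spinning, gpu_fault, led_green, network_up, no_display, overheat, power_on, psu_ok, replace_psu, reseat_ram, safe_mode, ship_unit, temp_high, ticket_escalated, update_required} — 17 facts.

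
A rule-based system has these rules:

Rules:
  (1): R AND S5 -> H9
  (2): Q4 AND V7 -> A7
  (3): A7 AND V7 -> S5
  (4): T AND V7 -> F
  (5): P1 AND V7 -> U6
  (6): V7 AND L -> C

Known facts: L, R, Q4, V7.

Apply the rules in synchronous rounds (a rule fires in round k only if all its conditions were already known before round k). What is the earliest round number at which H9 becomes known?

3

[1] (2) [Q4 AND V7 -> A7]; (6) [V7 AND L -> C]. ⇒ new: A7, C.
[2] (3) [A7 AND V7 -> S5]. ⇒ new: S5.
[3] (1) [R AND S5 -> H9]. ⇒ new: H9.
H9 first appears in round 3.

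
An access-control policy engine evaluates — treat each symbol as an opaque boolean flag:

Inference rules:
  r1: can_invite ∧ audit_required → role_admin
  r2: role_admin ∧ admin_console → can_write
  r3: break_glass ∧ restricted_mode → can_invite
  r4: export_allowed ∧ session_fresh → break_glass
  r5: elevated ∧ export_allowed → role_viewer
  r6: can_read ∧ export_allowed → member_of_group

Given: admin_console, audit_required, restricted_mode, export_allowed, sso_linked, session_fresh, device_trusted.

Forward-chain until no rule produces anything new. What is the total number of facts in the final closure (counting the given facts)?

11

Round 1: r4 [export_allowed ∧ session_fresh → break_glass]. New: break_glass.
Round 2: r3 [break_glass ∧ restricted_mode → can_invite]. New: can_invite.
Round 3: r1 [can_invite ∧ audit_required → role_admin]. New: role_admin.
Round 4: r2 [role_admin ∧ admin_console → can_write]. New: can_write.
Closure: {admin_console, audit_required, break_glass, can_invite, can_write, device_trusted, export_allowed, restricted_mode, role_admin, session_fresh, sso_linked} — 11 facts.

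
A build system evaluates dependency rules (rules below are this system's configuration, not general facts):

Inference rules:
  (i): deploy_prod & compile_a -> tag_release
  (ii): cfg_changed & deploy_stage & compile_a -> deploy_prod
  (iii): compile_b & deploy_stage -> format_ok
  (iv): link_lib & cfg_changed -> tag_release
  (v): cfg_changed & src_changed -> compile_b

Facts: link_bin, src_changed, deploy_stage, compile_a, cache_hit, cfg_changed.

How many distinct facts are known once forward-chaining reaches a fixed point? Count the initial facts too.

10

Round 1: (ii) [cfg_changed & deploy_stage & compile_a -> deploy_prod]; (v) [cfg_changed & src_changed -> compile_b]. New: deploy_prod, compile_b.
Round 2: (i) [deploy_prod & compile_a -> tag_release]; (iii) [compile_b & deploy_stage -> format_ok]. New: tag_release, format_ok.
Closure: {cache_hit, cfg_changed, compile_a, compile_b, deploy_prod, deploy_stage, format_ok, link_bin, src_changed, tag_release} — 10 facts.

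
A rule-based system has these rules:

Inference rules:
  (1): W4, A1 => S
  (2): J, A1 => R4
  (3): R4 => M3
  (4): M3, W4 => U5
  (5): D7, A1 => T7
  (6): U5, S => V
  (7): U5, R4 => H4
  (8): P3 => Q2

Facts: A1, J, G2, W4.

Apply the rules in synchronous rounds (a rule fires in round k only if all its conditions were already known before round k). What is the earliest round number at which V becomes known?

4

Round 1 — (1), (2), derive S, R4.
Round 2 — (3), derive M3.
Round 3 — (4), derive U5.
Round 4 — (6), (7), derive V, H4.
V first appears in round 4.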